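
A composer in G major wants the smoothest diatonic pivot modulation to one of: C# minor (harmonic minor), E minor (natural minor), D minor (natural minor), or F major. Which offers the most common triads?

Triads of G major: G major (I), A minor (ii), B minor (iii), C major (IV), D major (V), E minor (vi), F# diminished (vii°).
C# minor (harmonic minor) shares 0: none.
E minor (natural minor) shares 7: G, Am, Bm, C, D, Em, F#dim.
D minor (natural minor) shares 2: Am, C.
F major shares 2: Am, C.
The most common triads (7) are shared with E minor.

E minor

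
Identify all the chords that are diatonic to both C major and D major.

Em, G

Triads in C major: C major (I), D minor (ii), E minor (iii), F major (IV), G major (V), A minor (vi), B diminished (vii°).
Triads in D major: D major (I), E minor (ii), F# minor (iii), G major (IV), A major (V), B minor (vi), C# diminished (vii°).
Shared triads with their functions: E minor (iii in C major, ii in D major); G major (V in C major, IV in D major).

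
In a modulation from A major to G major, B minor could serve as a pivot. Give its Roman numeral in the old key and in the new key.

The scale of A major is A B C# D E F# G#; B is degree 2, and the triad built there (B-D-F#) is minor, so it is ii.
The scale of G major is G A B C D E F#; B is degree 3, and the triad built there (B-D-F#) is minor, so it is iii.

ii in A major; iii in G major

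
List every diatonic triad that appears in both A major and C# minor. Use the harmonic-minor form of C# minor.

Triads in A major: A (I), Bm (ii), C#m (iii), D (IV), E (V), F#m (vi), G#dim (vii°).
Triads in C# minor (harmonic minor): C#m (i), D#dim (ii°), Eaug (III+), F#m (iv), G# (V), A (VI), B#dim (vii°).
Shared triads with their functions: A (I in A major, VI in C# minor); C#m (iii in A major, i in C# minor); F#m (vi in A major, iv in C# minor).

A, C#m, F#m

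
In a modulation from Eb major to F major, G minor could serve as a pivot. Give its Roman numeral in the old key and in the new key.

iii in Eb major; ii in F major

The scale of Eb major is Eb F G Ab Bb C D; G is degree 3, and the triad built there (G-Bb-D) is minor, so it is iii.
The scale of F major is F G A Bb C D E; G is degree 2, and the triad built there (G-Bb-D) is minor, so it is ii.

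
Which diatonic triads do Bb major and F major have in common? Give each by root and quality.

Triads in Bb major: Bb major (I), C minor (ii), D minor (iii), Eb major (IV), F major (V), G minor (vi), A diminished (vii°).
Triads in F major: F major (I), G minor (ii), A minor (iii), Bb major (IV), C major (V), D minor (vi), E diminished (vii°).
Shared triads with their functions: Bb major (I in Bb major, IV in F major); D minor (iii in Bb major, vi in F major); F major (V in Bb major, I in F major); G minor (vi in Bb major, ii in F major).

Bb, Dm, F, Gm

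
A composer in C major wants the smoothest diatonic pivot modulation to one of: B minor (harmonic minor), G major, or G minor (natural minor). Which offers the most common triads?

Triads of C major: C (I), Dm (ii), Em (iii), F (IV), G (V), Am (vi), Bdim (vii°).
B minor (harmonic minor) shares 2: Em, G.
G major shares 4: C, Em, G, Am.
G minor (natural minor) shares 2: Dm, F.
The most common triads (4) are shared with G major.

G major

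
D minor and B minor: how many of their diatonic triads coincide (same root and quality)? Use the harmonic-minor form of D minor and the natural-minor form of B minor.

Diatonic triads of D minor (harmonic minor): Dm (i), Edim (ii°), Faug (III+), Gm (iv), A (V), Bb (VI), C#dim (vii°).
Diatonic triads of B minor (natural minor): Bm (i), C#dim (ii°), D (III), Em (iv), F#m (v), G (VI), A (VII).
Matching root and quality in both lists: A, C#dim.
That gives 2 common triads.

2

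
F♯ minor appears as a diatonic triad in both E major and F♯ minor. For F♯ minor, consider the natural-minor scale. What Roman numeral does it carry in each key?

The scale of E major is E F♯ G♯ A B C♯ D♯; F♯ is degree 2, and the triad built there (F♯-A-C♯) is minor, so it is ii.
The scale of F♯ minor (natural minor) is F♯ G♯ A B C♯ D E; F♯ is degree 1, and the triad built there (F♯-A-C♯) is minor, so it is i.

ii in E major; i in F♯ minor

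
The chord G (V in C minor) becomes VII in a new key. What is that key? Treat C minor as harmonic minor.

The numeral VII denotes a major triad on scale degree 7. With G on degree 7, the tonic of the new key is A.
Degree 7 carries a major triad in natural-minor keys, so the destination is A minor.
Check: the diatonic triads of A minor (natural minor) are Am (i), Bdim (ii°), C (III), Dm (iv), Em (v), F (VI), G (VII) — G is indeed VII.

A minor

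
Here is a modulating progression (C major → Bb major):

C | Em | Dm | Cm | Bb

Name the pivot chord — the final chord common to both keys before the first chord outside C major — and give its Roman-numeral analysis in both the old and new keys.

Dm — ii in C major, iii in Bb major

Chords diatonic to C major: C, Dm, Em, F, G, Am, Bdim.
Reading the progression, the first chord not in that set is Cm, so the modulation leaves C major there.
The chord immediately before Cm is Dm, which is diatonic to both keys: ii in C major and iii in Bb major.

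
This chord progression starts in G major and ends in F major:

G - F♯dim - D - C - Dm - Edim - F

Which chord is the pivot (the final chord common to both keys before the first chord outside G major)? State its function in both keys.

Chords diatonic to G major: G, Am, Bm, C, D, Em, F♯dim.
Reading the progression, the first chord not in that set is Dm, so the modulation leaves G major there.
The chord immediately before Dm is C, which is diatonic to both keys: IV in G major and V in F major.

C — IV in G major, V in F major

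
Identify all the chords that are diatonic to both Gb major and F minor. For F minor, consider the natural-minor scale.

Bbm, Db

Triads in Gb major: Gb major (I), Ab minor (ii), Bb minor (iii), Cb major (IV), Db major (V), Eb minor (vi), F diminished (vii°).
Triads in F minor (natural minor): F minor (i), G diminished (ii°), Ab major (III), Bb minor (iv), C minor (v), Db major (VI), Eb major (VII).
Shared triads with their functions: Bb minor (iii in Gb major, iv in F minor); Db major (V in Gb major, VI in F minor).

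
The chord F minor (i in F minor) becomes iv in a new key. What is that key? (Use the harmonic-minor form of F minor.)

C minor

The numeral iv denotes a minor triad on scale degree 4. With F on degree 4, the tonic of the new key is C.
Degree 4 carries a minor triad in minor keys, so the destination is C minor.
Check: the diatonic triads of C minor (natural minor) are Cm (i), Ddim (ii°), E♭ (III), Fm (iv), Gm (v), A♭ (VI), B♭ (VII) — F minor is indeed iv.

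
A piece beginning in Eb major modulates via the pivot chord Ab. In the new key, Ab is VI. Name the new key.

C minor

The numeral VI denotes a major triad on scale degree 6. With Ab on degree 6, the tonic of the new key is C.
Degree 6 carries a major triad in minor keys, so the destination is C minor.
Check: the diatonic triads of C minor (natural minor) are Cm (i), Ddim (ii°), Eb (III), Fm (iv), Gm (v), Ab (VI), Bb (VII) — Ab is indeed VI.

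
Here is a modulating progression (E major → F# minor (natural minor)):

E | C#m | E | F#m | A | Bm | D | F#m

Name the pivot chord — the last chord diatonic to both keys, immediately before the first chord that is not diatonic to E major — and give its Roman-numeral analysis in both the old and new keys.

Chords diatonic to E major: E, F#m, G#m, A, B, C#m, D#dim.
Reading the progression, the first chord not in that set is Bm, so the modulation leaves E major there.
The chord immediately before Bm is A, which is diatonic to both keys: IV in E major and III in F# minor.

A — IV in E major, III in F# minor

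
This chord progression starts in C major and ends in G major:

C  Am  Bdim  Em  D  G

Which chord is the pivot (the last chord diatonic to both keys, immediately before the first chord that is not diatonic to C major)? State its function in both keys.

Em — iii in C major, vi in G major

Chords diatonic to C major: C, Dm, Em, F, G, Am, Bdim.
Reading the progression, the first chord not in that set is D, so the modulation leaves C major there.
The chord immediately before D is Em, which is diatonic to both keys: iii in C major and vi in G major.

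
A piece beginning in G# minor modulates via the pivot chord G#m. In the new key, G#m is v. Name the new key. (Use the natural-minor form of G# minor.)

C# minor

The numeral v denotes a minor triad on scale degree 5. With G# on degree 5, the tonic of the new key is C#.
Degree 5 carries a minor triad in natural-minor keys, so the destination is C# minor.
Check: the diatonic triads of C# minor (natural minor) are C#m (i), D#dim (ii°), E (III), F#m (iv), G#m (v), A (VI), B (VII) — G#m is indeed v.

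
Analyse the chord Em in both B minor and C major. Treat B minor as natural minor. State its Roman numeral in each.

iv in B minor; iii in C major

The scale of B minor (natural minor) is B C♯ D E F♯ G A; E is degree 4, and the triad built there (E-G-B) is minor, so it is iv.
The scale of C major is C D E F G A B; E is degree 3, and the triad built there (E-G-B) is minor, so it is iii.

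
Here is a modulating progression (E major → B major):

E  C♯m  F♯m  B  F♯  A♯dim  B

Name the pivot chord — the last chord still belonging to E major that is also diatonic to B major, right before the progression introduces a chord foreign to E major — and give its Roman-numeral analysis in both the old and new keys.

Chords diatonic to E major: E, F♯m, G♯m, A, B, C♯m, D♯dim.
Reading the progression, the first chord not in that set is F♯, so the modulation leaves E major there.
The chord immediately before F♯ is B, which is diatonic to both keys: V in E major and I in B major.

B — V in E major, I in B major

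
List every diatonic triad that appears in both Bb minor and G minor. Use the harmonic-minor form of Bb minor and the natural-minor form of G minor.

F, Adim

Triads in Bb minor (harmonic minor): Bbm (i), Cdim (ii°), Dbaug (III+), Ebm (iv), F (V), Gb (VI), Adim (vii°).
Triads in G minor (natural minor): Gm (i), Adim (ii°), Bb (III), Cm (iv), Dm (v), Eb (VI), F (VII).
Shared triads with their functions: F (V in Bb minor, VII in G minor); Adim (vii° in Bb minor, ii° in G minor).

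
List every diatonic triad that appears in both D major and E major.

F#m, A

Triads in D major: D (I), Em (ii), F#m (iii), G (IV), A (V), Bm (vi), C#dim (vii°).
Triads in E major: E (I), F#m (ii), G#m (iii), A (IV), B (V), C#m (vi), D#dim (vii°).
Shared triads with their functions: F#m (iii in D major, ii in E major); A (V in D major, IV in E major).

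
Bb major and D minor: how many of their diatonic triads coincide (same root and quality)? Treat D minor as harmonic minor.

3

Diatonic triads of Bb major: Bb major (I), C minor (ii), D minor (iii), Eb major (IV), F major (V), G minor (vi), A diminished (vii°).
Diatonic triads of D minor (harmonic minor): D minor (i), E diminished (ii°), F augmented (III+), G minor (iv), A major (V), Bb major (VI), C# diminished (vii°).
Matching root and quality in both lists: Bb major, D minor, G minor.
That gives 3 common triads.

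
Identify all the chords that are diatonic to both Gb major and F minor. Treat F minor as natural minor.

Triads in Gb major: Gb (I), Abm (ii), Bbm (iii), Cb (IV), Db (V), Ebm (vi), Fdim (vii°).
Triads in F minor (natural minor): Fm (i), Gdim (ii°), Ab (III), Bbm (iv), Cm (v), Db (VI), Eb (VII).
Shared triads with their functions: Bbm (iii in Gb major, iv in F minor); Db (V in Gb major, VI in F minor).

Bbm, Db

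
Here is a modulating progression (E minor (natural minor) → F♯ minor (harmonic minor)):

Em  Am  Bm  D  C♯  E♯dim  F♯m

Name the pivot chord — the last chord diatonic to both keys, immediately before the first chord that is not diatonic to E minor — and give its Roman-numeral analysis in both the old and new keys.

Chords diatonic to E minor: Em, F♯dim, G, Am, Bm, C, D.
Reading the progression, the first chord not in that set is C♯, so the modulation leaves E minor there.
The chord immediately before C♯ is D, which is diatonic to both keys: VII in E minor and VI in F♯ minor.

D — VII in E minor, VI in F♯ minor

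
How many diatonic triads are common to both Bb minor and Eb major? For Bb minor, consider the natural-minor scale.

2

Diatonic triads of Bb minor (natural minor): Bb minor (i), C diminished (ii°), Db major (III), Eb minor (iv), F minor (v), Gb major (VI), Ab major (VII).
Diatonic triads of Eb major: Eb major (I), F minor (ii), G minor (iii), Ab major (IV), Bb major (V), C minor (vi), D diminished (vii°).
Matching root and quality in both lists: F minor, Ab major.
That gives 2 common triads.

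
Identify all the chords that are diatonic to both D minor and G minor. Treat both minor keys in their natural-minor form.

Triads in D minor (natural minor): Dm (i), Edim (ii°), F (III), Gm (iv), Am (v), Bb (VI), C (VII).
Triads in G minor (natural minor): Gm (i), Adim (ii°), Bb (III), Cm (iv), Dm (v), Eb (VI), F (VII).
Shared triads with their functions: Dm (i in D minor, v in G minor); F (III in D minor, VII in G minor); Gm (iv in D minor, i in G minor); Bb (VI in D minor, III in G minor).

Dm, F, Gm, Bb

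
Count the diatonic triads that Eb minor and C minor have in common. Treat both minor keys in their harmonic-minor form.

1

Diatonic triads of Eb minor (harmonic minor): Ebm (i), Fdim (ii°), Gbaug (III+), Abm (iv), Bb (V), Cb (VI), Ddim (vii°).
Diatonic triads of C minor (harmonic minor): Cm (i), Ddim (ii°), Ebaug (III+), Fm (iv), G (V), Ab (VI), Bdim (vii°).
Matching root and quality in both lists: Ddim.
That gives 1 common triad.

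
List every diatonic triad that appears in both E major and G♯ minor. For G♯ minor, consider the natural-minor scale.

Triads in E major: E (I), F♯m (ii), G♯m (iii), A (IV), B (V), C♯m (vi), D♯dim (vii°).
Triads in G♯ minor (natural minor): G♯m (i), A♯dim (ii°), B (III), C♯m (iv), D♯m (v), E (VI), F♯ (VII).
Shared triads with their functions: E (I in E major, VI in G♯ minor); G♯m (iii in E major, i in G♯ minor); B (V in E major, III in G♯ minor); C♯m (vi in E major, iv in G♯ minor).

E, G♯m, B, C♯m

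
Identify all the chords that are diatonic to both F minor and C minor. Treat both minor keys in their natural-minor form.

Fm, Ab, Cm, Eb

Triads in F minor (natural minor): F minor (i), G diminished (ii°), Ab major (III), Bb minor (iv), C minor (v), Db major (VI), Eb major (VII).
Triads in C minor (natural minor): C minor (i), D diminished (ii°), Eb major (III), F minor (iv), G minor (v), Ab major (VI), Bb major (VII).
Shared triads with their functions: F minor (i in F minor, iv in C minor); Ab major (III in F minor, VI in C minor); C minor (v in F minor, i in C minor); Eb major (VII in F minor, III in C minor).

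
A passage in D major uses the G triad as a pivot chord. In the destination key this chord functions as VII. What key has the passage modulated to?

The numeral VII denotes a major triad on scale degree 7. With G on degree 7, the tonic of the new key is A.
Degree 7 carries a major triad in natural-minor keys, so the destination is A minor.
Check: the diatonic triads of A minor (natural minor) are Am (i), Bdim (ii°), C (III), Dm (iv), Em (v), F (VI), G (VII) — G is indeed VII.

A minor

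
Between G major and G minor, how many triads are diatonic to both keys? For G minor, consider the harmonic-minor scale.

2

Diatonic triads of G major: G (I), Am (ii), Bm (iii), C (IV), D (V), Em (vi), F♯dim (vii°).
Diatonic triads of G minor (harmonic minor): Gm (i), Adim (ii°), B♭aug (III+), Cm (iv), D (V), E♭ (VI), F♯dim (vii°).
Matching root and quality in both lists: D, F♯dim.
That gives 2 common triads.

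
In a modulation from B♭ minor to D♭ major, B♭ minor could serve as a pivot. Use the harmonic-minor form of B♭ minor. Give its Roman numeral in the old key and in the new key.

i in B♭ minor; vi in D♭ major

The scale of B♭ minor (harmonic minor) is B♭ C D♭ E♭ F G♭ A; B♭ is degree 1, and the triad built there (B♭-D♭-F) is minor, so it is i.
The scale of D♭ major is D♭ E♭ F G♭ A♭ B♭ C; B♭ is degree 6, and the triad built there (B♭-D♭-F) is minor, so it is vi.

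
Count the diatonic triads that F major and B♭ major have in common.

4

Diatonic triads of F major: F (I), Gm (ii), Am (iii), B♭ (IV), C (V), Dm (vi), Edim (vii°).
Diatonic triads of B♭ major: B♭ (I), Cm (ii), Dm (iii), E♭ (IV), F (V), Gm (vi), Adim (vii°).
Matching root and quality in both lists: F, Gm, B♭, Dm.
That gives 4 common triads.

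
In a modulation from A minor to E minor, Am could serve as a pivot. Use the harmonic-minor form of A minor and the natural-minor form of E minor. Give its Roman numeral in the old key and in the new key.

i in A minor; iv in E minor

The scale of A minor (harmonic minor) is A B C D E F G♯; A is degree 1, and the triad built there (A-C-E) is minor, so it is i.
The scale of E minor (natural minor) is E F♯ G A B C D; A is degree 4, and the triad built there (A-C-E) is minor, so it is iv.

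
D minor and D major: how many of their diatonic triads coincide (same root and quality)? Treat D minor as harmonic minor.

2

Diatonic triads of D minor (harmonic minor): Dm (i), Edim (ii°), Faug (III+), Gm (iv), A (V), Bb (VI), C#dim (vii°).
Diatonic triads of D major: D (I), Em (ii), F#m (iii), G (IV), A (V), Bm (vi), C#dim (vii°).
Matching root and quality in both lists: A, C#dim.
That gives 2 common triads.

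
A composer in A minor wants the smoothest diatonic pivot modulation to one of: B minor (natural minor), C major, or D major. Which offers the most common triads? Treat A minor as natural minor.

C major

Triads of A minor (natural minor): A minor (i), B diminished (ii°), C major (III), D minor (iv), E minor (v), F major (VI), G major (VII).
B minor (natural minor) shares 2: Em, G.
C major shares 7: Am, Bdim, C, Dm, Em, F, G.
D major shares 2: Em, G.
The most common triads (7) are shared with C major.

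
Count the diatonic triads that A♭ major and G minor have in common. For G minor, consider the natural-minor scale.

Diatonic triads of A♭ major: A♭ (I), B♭m (ii), Cm (iii), D♭ (IV), E♭ (V), Fm (vi), Gdim (vii°).
Diatonic triads of G minor (natural minor): Gm (i), Adim (ii°), B♭ (III), Cm (iv), Dm (v), E♭ (VI), F (VII).
Matching root and quality in both lists: Cm, E♭.
That gives 2 common triads.

2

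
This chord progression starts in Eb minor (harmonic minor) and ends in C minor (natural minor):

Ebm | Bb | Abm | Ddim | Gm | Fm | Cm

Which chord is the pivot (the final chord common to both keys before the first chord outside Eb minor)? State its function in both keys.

Chords diatonic to Eb minor: Ebm, Fdim, Gbaug, Abm, Bb, Cb, Ddim.
Reading the progression, the first chord not in that set is Gm, so the modulation leaves Eb minor there.
The chord immediately before Gm is Ddim, which is diatonic to both keys: vii° in Eb minor and ii° in C minor.

Ddim — vii° in Eb minor, ii° in C minor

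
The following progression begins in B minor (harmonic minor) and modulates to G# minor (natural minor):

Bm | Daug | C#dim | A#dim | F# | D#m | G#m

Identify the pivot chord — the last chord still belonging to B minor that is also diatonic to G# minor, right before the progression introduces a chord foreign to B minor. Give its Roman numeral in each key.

Chords diatonic to B minor: Bm, C#dim, Daug, Em, F#, G, A#dim.
Reading the progression, the first chord not in that set is D#m, so the modulation leaves B minor there.
The chord immediately before D#m is F#, which is diatonic to both keys: V in B minor and VII in G# minor.

F# — V in B minor, VII in G# minor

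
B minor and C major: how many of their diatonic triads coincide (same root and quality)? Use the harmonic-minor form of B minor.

2

Diatonic triads of B minor (harmonic minor): Bm (i), C#dim (ii°), Daug (III+), Em (iv), F# (V), G (VI), A#dim (vii°).
Diatonic triads of C major: C (I), Dm (ii), Em (iii), F (IV), G (V), Am (vi), Bdim (vii°).
Matching root and quality in both lists: Em, G.
That gives 2 common triads.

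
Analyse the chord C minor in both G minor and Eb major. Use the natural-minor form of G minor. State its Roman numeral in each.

iv in G minor; vi in Eb major

The scale of G minor (natural minor) is G A Bb C D Eb F; C is degree 4, and the triad built there (C-Eb-G) is minor, so it is iv.
The scale of Eb major is Eb F G Ab Bb C D; C is degree 6, and the triad built there (C-Eb-G) is minor, so it is vi.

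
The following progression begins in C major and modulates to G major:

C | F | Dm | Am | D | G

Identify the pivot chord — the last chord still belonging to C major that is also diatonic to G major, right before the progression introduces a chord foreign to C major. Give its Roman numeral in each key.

Am — vi in C major, ii in G major

Chords diatonic to C major: C, Dm, Em, F, G, Am, Bdim.
Reading the progression, the first chord not in that set is D, so the modulation leaves C major there.
The chord immediately before D is Am, which is diatonic to both keys: vi in C major and ii in G major.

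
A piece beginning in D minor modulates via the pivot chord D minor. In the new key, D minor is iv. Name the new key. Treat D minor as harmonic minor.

A minor

The numeral iv denotes a minor triad on scale degree 4. With D on degree 4, the tonic of the new key is A.
Degree 4 carries a minor triad in minor keys, so the destination is A minor.
Check: the diatonic triads of A minor (natural minor) are Am (i), Bdim (ii°), C (III), Dm (iv), Em (v), F (VI), G (VII) — D minor is indeed iv.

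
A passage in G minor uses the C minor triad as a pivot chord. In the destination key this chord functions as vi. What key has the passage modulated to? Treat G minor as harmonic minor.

The numeral vi denotes a minor triad on scale degree 6. With C on degree 6, the tonic of the new key is Eb.
Degree 6 carries a minor triad in major keys, so the destination is Eb major.
Check: the diatonic triads of Eb major are Eb (I), Fm (ii), Gm (iii), Ab (IV), Bb (V), Cm (vi), Ddim (vii°) — C minor is indeed vi.

Eb major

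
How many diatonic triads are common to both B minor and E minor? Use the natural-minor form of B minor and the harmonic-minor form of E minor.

1

Diatonic triads of B minor (natural minor): Bm (i), C#dim (ii°), D (III), Em (iv), F#m (v), G (VI), A (VII).
Diatonic triads of E minor (harmonic minor): Em (i), F#dim (ii°), Gaug (III+), Am (iv), B (V), C (VI), D#dim (vii°).
Matching root and quality in both lists: Em.
That gives 1 common triad.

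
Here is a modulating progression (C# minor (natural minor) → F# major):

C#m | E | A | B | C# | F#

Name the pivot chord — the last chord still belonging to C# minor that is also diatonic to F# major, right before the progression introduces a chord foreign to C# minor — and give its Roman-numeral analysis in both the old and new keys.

Chords diatonic to C# minor: C#m, D#dim, E, F#m, G#m, A, B.
Reading the progression, the first chord not in that set is C#, so the modulation leaves C# minor there.
The chord immediately before C# is B, which is diatonic to both keys: VII in C# minor and IV in F# major.

B — VII in C# minor, IV in F# major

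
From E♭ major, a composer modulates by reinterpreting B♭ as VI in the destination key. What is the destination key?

The numeral VI denotes a major triad on scale degree 6. With B♭ on degree 6, the tonic of the new key is D.
Degree 6 carries a major triad in minor keys, so the destination is D minor.
Check: the diatonic triads of D minor (natural minor) are Dm (i), Edim (ii°), F (III), Gm (iv), Am (v), B♭ (VI), C (VII) — B♭ is indeed VI.

D minor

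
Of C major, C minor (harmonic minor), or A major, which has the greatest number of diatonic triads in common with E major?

Triads of E major: E major (I), F# minor (ii), G# minor (iii), A major (IV), B major (V), C# minor (vi), D# diminished (vii°).
C major shares 0: none.
C minor (harmonic minor) shares 0: none.
A major shares 4: E, F#m, A, C#m.
The most common triads (4) are shared with A major.

A major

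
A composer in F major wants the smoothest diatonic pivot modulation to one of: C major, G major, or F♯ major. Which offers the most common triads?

C major

Triads of F major: F major (I), G minor (ii), A minor (iii), B♭ major (IV), C major (V), D minor (vi), E diminished (vii°).
C major shares 4: F, Am, C, Dm.
G major shares 2: Am, C.
F♯ major shares 0: none.
The most common triads (4) are shared with C major.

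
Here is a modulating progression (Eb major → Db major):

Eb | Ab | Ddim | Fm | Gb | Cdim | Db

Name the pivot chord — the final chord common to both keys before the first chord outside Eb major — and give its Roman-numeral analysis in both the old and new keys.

Chords diatonic to Eb major: Eb, Fm, Gm, Ab, Bb, Cm, Ddim.
Reading the progression, the first chord not in that set is Gb, so the modulation leaves Eb major there.
The chord immediately before Gb is Fm, which is diatonic to both keys: ii in Eb major and iii in Db major.

Fm — ii in Eb major, iii in Db major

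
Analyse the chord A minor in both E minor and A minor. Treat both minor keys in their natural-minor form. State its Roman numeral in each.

iv in E minor; i in A minor

The scale of E minor (natural minor) is E F# G A B C D; A is degree 4, and the triad built there (A-C-E) is minor, so it is iv.
The scale of A minor (natural minor) is A B C D E F G; A is degree 1, and the triad built there (A-C-E) is minor, so it is i.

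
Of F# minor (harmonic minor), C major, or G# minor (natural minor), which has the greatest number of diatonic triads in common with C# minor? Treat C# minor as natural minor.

G# minor

Triads of C# minor (natural minor): C# minor (i), D# diminished (ii°), E major (III), F# minor (iv), G# minor (v), A major (VI), B major (VII).
F# minor (harmonic minor) shares 1: F#m.
C major shares 0: none.
G# minor (natural minor) shares 4: C#m, E, G#m, B.
The most common triads (4) are shared with G# minor.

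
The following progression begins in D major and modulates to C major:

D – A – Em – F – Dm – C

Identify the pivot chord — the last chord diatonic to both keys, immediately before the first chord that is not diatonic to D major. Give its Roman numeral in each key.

Em — ii in D major, iii in C major

Chords diatonic to D major: D, Em, F♯m, G, A, Bm, C♯dim.
Reading the progression, the first chord not in that set is F, so the modulation leaves D major there.
The chord immediately before F is Em, which is diatonic to both keys: ii in D major and iii in C major.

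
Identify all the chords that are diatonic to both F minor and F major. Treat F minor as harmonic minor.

C, Edim

Triads in F minor (harmonic minor): F minor (i), G diminished (ii°), Ab augmented (III+), Bb minor (iv), C major (V), Db major (VI), E diminished (vii°).
Triads in F major: F major (I), G minor (ii), A minor (iii), Bb major (IV), C major (V), D minor (vi), E diminished (vii°).
Shared triads with their functions: C major (V in F minor, V in F major); E diminished (vii° in F minor, vii° in F major).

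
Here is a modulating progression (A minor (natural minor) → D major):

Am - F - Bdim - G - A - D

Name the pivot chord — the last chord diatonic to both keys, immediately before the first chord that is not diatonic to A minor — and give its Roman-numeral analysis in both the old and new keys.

Chords diatonic to A minor: Am, Bdim, C, Dm, Em, F, G.
Reading the progression, the first chord not in that set is A, so the modulation leaves A minor there.
The chord immediately before A is G, which is diatonic to both keys: VII in A minor and IV in D major.

G — VII in A minor, IV in D major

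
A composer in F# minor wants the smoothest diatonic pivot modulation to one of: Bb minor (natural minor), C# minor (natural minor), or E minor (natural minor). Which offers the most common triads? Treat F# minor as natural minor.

Triads of F# minor (natural minor): F# minor (i), G# diminished (ii°), A major (III), B minor (iv), C# minor (v), D major (VI), E major (VII).
Bb minor (natural minor) shares 0: none.
C# minor (natural minor) shares 4: F#m, A, C#m, E.
E minor (natural minor) shares 2: Bm, D.
The most common triads (4) are shared with C# minor.

C# minor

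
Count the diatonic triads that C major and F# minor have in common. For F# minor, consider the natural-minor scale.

0

Diatonic triads of C major: C major (I), D minor (ii), E minor (iii), F major (IV), G major (V), A minor (vi), B diminished (vii°).
Diatonic triads of F# minor (natural minor): F# minor (i), G# diminished (ii°), A major (III), B minor (iv), C# minor (v), D major (VI), E major (VII).
No triad has the same root and quality in both keys.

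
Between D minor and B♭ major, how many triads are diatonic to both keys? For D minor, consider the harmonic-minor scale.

3

Diatonic triads of D minor (harmonic minor): Dm (i), Edim (ii°), Faug (III+), Gm (iv), A (V), B♭ (VI), C♯dim (vii°).
Diatonic triads of B♭ major: B♭ (I), Cm (ii), Dm (iii), E♭ (IV), F (V), Gm (vi), Adim (vii°).
Matching root and quality in both lists: Dm, Gm, B♭.
That gives 3 common triads.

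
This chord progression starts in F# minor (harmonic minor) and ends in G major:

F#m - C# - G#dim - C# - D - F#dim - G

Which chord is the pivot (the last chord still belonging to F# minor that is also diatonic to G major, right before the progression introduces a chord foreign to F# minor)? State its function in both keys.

Chords diatonic to F# minor: F#m, G#dim, Aaug, Bm, C#, D, E#dim.
Reading the progression, the first chord not in that set is F#dim, so the modulation leaves F# minor there.
The chord immediately before F#dim is D, which is diatonic to both keys: VI in F# minor and V in G major.

D — VI in F# minor, V in G major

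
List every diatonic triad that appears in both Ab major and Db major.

Ab, Bbm, Db, Fm

Triads in Ab major: Ab major (I), Bb minor (ii), C minor (iii), Db major (IV), Eb major (V), F minor (vi), G diminished (vii°).
Triads in Db major: Db major (I), Eb minor (ii), F minor (iii), Gb major (IV), Ab major (V), Bb minor (vi), C diminished (vii°).
Shared triads with their functions: Ab major (I in Ab major, V in Db major); Bb minor (ii in Ab major, vi in Db major); Db major (IV in Ab major, I in Db major); F minor (vi in Ab major, iii in Db major).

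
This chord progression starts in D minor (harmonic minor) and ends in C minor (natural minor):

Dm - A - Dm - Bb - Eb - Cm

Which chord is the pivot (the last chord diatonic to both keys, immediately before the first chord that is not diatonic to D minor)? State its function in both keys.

Bb — VI in D minor, VII in C minor

Chords diatonic to D minor: Dm, Edim, Faug, Gm, A, Bb, C#dim.
Reading the progression, the first chord not in that set is Eb, so the modulation leaves D minor there.
The chord immediately before Eb is Bb, which is diatonic to both keys: VI in D minor and VII in C minor.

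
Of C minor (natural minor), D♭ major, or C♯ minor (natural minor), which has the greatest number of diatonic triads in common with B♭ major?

Triads of B♭ major: B♭ (I), Cm (ii), Dm (iii), E♭ (IV), F (V), Gm (vi), Adim (vii°).
C minor (natural minor) shares 4: B♭, Cm, E♭, Gm.
D♭ major shares 0: none.
C♯ minor (natural minor) shares 0: none.
The most common triads (4) are shared with C minor.

C minor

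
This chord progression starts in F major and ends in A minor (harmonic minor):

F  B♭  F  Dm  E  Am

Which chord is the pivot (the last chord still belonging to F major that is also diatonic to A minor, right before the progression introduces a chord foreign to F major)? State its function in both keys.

Chords diatonic to F major: F, Gm, Am, B♭, C, Dm, Edim.
Reading the progression, the first chord not in that set is E, so the modulation leaves F major there.
The chord immediately before E is Dm, which is diatonic to both keys: vi in F major and iv in A minor.

Dm — vi in F major, iv in A minor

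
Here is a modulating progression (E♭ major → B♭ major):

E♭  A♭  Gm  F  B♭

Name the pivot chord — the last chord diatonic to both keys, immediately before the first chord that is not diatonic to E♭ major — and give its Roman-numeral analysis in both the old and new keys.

Gm — iii in E♭ major, vi in B♭ major

Chords diatonic to E♭ major: E♭, Fm, Gm, A♭, B♭, Cm, Ddim.
Reading the progression, the first chord not in that set is F, so the modulation leaves E♭ major there.
The chord immediately before F is Gm, which is diatonic to both keys: iii in E♭ major and vi in B♭ major.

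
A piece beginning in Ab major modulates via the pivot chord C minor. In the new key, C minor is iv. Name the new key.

The numeral iv denotes a minor triad on scale degree 4. With C on degree 4, the tonic of the new key is G.
Degree 4 carries a minor triad in minor keys, so the destination is G minor.
Check: the diatonic triads of G minor (natural minor) are Gm (i), Adim (ii°), Bb (III), Cm (iv), Dm (v), Eb (VI), F (VII) — C minor is indeed iv.

G minor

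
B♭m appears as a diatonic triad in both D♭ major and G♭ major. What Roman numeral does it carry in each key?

vi in D♭ major; iii in G♭ major

The scale of D♭ major is D♭ E♭ F G♭ A♭ B♭ C; B♭ is degree 6, and the triad built there (B♭-D♭-F) is minor, so it is vi.
The scale of G♭ major is G♭ A♭ B♭ C♭ D♭ E♭ F; B♭ is degree 3, and the triad built there (B♭-D♭-F) is minor, so it is iii.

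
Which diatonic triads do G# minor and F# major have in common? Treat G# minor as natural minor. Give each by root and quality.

G#m, B, D#m, F#

Triads in G# minor (natural minor): G#m (i), A#dim (ii°), B (III), C#m (iv), D#m (v), E (VI), F# (VII).
Triads in F# major: F# (I), G#m (ii), A#m (iii), B (IV), C# (V), D#m (vi), E#dim (vii°).
Shared triads with their functions: G#m (i in G# minor, ii in F# major); B (III in G# minor, IV in F# major); D#m (v in G# minor, vi in F# major); F# (VII in G# minor, I in F# major).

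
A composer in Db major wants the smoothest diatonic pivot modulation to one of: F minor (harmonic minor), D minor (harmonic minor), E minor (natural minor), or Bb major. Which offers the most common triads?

Triads of Db major: Db (I), Ebm (ii), Fm (iii), Gb (IV), Ab (V), Bbm (vi), Cdim (vii°).
F minor (harmonic minor) shares 3: Db, Fm, Bbm.
D minor (harmonic minor) shares 0: none.
E minor (natural minor) shares 0: none.
Bb major shares 0: none.
The most common triads (3) are shared with F minor.

F minor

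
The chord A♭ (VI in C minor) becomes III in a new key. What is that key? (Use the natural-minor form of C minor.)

The numeral III denotes a major triad on scale degree 3. With A♭ on degree 3, the tonic of the new key is F.
Degree 3 carries a major triad in natural-minor keys, so the destination is F minor.
Check: the diatonic triads of F minor (natural minor) are Fm (i), Gdim (ii°), A♭ (III), B♭m (iv), Cm (v), D♭ (VI), E♭ (VII) — A♭ is indeed III.

F minor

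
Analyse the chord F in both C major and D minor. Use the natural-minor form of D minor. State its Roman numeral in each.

The scale of C major is C D E F G A B; F is degree 4, and the triad built there (F-A-C) is major, so it is IV.
The scale of D minor (natural minor) is D E F G A Bb C; F is degree 3, and the triad built there (F-A-C) is major, so it is III.

IV in C major; III in D minor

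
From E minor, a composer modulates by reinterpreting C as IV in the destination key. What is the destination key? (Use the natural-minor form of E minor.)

G major

The numeral IV denotes a major triad on scale degree 4. With C on degree 4, the tonic of the new key is G.
Degree 4 carries a major triad in major keys, so the destination is G major.
Check: the diatonic triads of G major are G (I), Am (ii), Bm (iii), C (IV), D (V), Em (vi), F#dim (vii°) — C is indeed IV.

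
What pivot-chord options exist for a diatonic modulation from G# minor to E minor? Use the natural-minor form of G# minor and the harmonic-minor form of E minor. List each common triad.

Triads in G# minor (natural minor): G# minor (i), A# diminished (ii°), B major (III), C# minor (iv), D# minor (v), E major (VI), F# major (VII).
Triads in E minor (harmonic minor): E minor (i), F# diminished (ii°), G augmented (III+), A minor (iv), B major (V), C major (VI), D# diminished (vii°).
Shared triads with their functions: B major (III in G# minor, V in E minor).

B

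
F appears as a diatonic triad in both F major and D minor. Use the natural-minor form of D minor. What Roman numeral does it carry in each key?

The scale of F major is F G A Bb C D E; F is degree 1, and the triad built there (F-A-C) is major, so it is I.
The scale of D minor (natural minor) is D E F G A Bb C; F is degree 3, and the triad built there (F-A-C) is major, so it is III.

I in F major; III in D minor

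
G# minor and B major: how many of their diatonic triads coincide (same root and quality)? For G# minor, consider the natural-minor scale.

Diatonic triads of G# minor (natural minor): G#m (i), A#dim (ii°), B (III), C#m (iv), D#m (v), E (VI), F# (VII).
Diatonic triads of B major: B (I), C#m (ii), D#m (iii), E (IV), F# (V), G#m (vi), A#dim (vii°).
Matching root and quality in both lists: G#m, A#dim, B, C#m, D#m, E, F#.
That gives 7 common triads.

7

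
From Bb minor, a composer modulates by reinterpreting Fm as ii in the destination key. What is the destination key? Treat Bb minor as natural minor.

Eb major

The numeral ii denotes a minor triad on scale degree 2. With F on degree 2, the tonic of the new key is Eb.
Degree 2 carries a minor triad in major keys, so the destination is Eb major.
Check: the diatonic triads of Eb major are Eb (I), Fm (ii), Gm (iii), Ab (IV), Bb (V), Cm (vi), Ddim (vii°) — Fm is indeed ii.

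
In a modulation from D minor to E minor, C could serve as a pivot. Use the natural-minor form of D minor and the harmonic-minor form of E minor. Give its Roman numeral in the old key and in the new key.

VII in D minor; VI in E minor

The scale of D minor (natural minor) is D E F G A Bb C; C is degree 7, and the triad built there (C-E-G) is major, so it is VII.
The scale of E minor (harmonic minor) is E F# G A B C D#; C is degree 6, and the triad built there (C-E-G) is major, so it is VI.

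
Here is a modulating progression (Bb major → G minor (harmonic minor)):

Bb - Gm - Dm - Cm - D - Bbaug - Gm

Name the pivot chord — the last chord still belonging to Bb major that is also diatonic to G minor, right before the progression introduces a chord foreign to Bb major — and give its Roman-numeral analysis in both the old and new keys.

Chords diatonic to Bb major: Bb, Cm, Dm, Eb, F, Gm, Adim.
Reading the progression, the first chord not in that set is D, so the modulation leaves Bb major there.
The chord immediately before D is Cm, which is diatonic to both keys: ii in Bb major and iv in G minor.

Cm — ii in Bb major, iv in G minor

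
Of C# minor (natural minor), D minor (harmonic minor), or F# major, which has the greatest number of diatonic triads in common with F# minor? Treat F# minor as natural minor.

C# minor

Triads of F# minor (natural minor): F#m (i), G#dim (ii°), A (III), Bm (iv), C#m (v), D (VI), E (VII).
C# minor (natural minor) shares 4: F#m, A, C#m, E.
D minor (harmonic minor) shares 1: A.
F# major shares 0: none.
The most common triads (4) are shared with C# minor.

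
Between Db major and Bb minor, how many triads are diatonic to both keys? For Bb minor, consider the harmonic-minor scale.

Diatonic triads of Db major: Db (I), Ebm (ii), Fm (iii), Gb (IV), Ab (V), Bbm (vi), Cdim (vii°).
Diatonic triads of Bb minor (harmonic minor): Bbm (i), Cdim (ii°), Dbaug (III+), Ebm (iv), F (V), Gb (VI), Adim (vii°).
Matching root and quality in both lists: Ebm, Gb, Bbm, Cdim.
That gives 4 common triads.

4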